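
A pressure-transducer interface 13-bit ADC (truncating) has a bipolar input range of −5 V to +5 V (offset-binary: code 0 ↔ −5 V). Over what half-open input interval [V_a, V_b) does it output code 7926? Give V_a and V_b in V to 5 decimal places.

LSB = 10/2^13 = 1.221 mV.
V_a = V_low + 7926·LSB = 4.67529 V; V_b = V_low + 7927·LSB = 4.67651 V.

[4.67529 V, 4.67651 V)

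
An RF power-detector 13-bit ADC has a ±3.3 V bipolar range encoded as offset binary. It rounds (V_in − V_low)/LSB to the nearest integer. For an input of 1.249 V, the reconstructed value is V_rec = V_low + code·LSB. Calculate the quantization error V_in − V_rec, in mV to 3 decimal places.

LSB = 6.6/2^13 = 0.806 mV.
Scaled input = 5646.2739 LSBs, so code = 5646.
Reconstructed: 1.2487793 V.
Difference: 0.000220703 V → 0.221 mV.

0.221 mV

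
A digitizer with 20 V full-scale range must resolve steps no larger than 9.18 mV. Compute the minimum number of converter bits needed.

12 bits

Number of steps required ≥ 20 V / 9.18 mV = 2178.65.
Need 2^N ≥ 2178.65; 2^11 = 2048, 2^12 = 4096.
Minimum N = 12.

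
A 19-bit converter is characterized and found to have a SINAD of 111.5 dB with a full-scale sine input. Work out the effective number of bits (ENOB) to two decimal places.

18.23 bits

ENOB = (SINAD − 1.76) / 6.02 = (111.5 − 1.76)/6.02 = 18.229.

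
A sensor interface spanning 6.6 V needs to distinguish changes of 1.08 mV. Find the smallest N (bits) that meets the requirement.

Number of steps required ≥ 6.6 V / 1.08 mV = 6111.11.
Need 2^N ≥ 6111.11; 2^12 = 4096, 2^13 = 8192.
Minimum N = 13.

13 bits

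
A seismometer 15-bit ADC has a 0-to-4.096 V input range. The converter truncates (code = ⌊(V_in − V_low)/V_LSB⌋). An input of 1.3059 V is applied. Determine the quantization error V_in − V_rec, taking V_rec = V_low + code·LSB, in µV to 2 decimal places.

Step size: 4.096 V ÷ 2^15 = 125.00 µV.
Scaled input = 10447.2000 LSBs, so code = 10447.
Reconstructed: 1.305875 V.
V_in − V_rec = 2.5e-05 V = 25.00 µV.

25.00 µV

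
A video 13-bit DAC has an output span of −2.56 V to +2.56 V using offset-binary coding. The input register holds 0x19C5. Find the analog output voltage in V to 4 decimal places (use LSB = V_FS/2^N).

LSB = 5.12 V / 2^13 = 0.625 mV.
Code 0x19C5 = 6597 decimal.
V_out = (−2.56) + 6597 × 0.000625 V = 1.56313 V.

1.5631 V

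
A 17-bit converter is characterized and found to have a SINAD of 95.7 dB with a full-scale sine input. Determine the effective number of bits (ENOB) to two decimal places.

ENOB = (SINAD − 1.76) / 6.02 = (95.7 − 1.76)/6.02 = 15.605.

15.60 bits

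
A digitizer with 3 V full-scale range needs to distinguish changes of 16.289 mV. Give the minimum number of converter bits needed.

Number of steps required ≥ 3 V / 16.289 mV = 184.17.
Need 2^N ≥ 184.17; 2^7 = 128, 2^8 = 256.
Minimum N = 8.

8 bits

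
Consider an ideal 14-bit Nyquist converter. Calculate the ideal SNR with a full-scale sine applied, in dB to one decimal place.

86.0 dB

SNR ≈ 6.02·N + 1.76 dB = 6.02·14 + 1.76 = 86.04 dB.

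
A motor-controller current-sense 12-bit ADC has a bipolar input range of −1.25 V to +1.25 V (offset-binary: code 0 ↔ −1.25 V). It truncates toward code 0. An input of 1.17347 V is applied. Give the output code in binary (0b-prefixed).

code 0b111110000010 (decimal 3970)

LSB = 2.5 V / 4096 = 0.610 mV.
(V_in − V_low)/LSB = (1.17347 − (−1.25)) / 0.000610352 = 3970.613.
So the output code is 3970.
In binary (0b-prefixed): 0b111110000010.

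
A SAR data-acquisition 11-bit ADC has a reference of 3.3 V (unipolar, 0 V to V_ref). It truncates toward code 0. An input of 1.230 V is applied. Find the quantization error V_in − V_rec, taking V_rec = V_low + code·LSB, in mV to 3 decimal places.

LSB = 3.3/2^11 = 1.611 mV.
(V_in − V_low)/LSB = (1.230 − 0)/0.00161133 = 763.3455 → code 763 (floor).
Reconstructed: 1.2294434 V.
Error = 1.230 − 1.2294434 = 0.000556641 V = 0.557 mV.

0.557 mV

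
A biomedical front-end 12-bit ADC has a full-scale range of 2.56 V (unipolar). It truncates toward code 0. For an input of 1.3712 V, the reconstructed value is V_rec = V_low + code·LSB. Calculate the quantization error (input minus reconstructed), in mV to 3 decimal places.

0.575 mV

One LSB is 2.56 V / 4096 = 0.625 mV.
(1.3712 − 0)/0.000625 = 2193.9200; ⌊·⌋ gives code 2193.
V_rec = 0 + 2193·0.000625 = 1.370625 V.
Difference: 0.000575 V → 0.575 mV.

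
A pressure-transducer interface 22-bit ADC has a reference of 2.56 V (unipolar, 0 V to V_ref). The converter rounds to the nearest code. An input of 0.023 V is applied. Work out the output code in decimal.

code 37683

LSB = 2.56 V / 4194304 = 0.61 µV.
(0.023 − 0) / 6.10352e-07 = 37683.200 LSBs.
round(37683.200) = 37683.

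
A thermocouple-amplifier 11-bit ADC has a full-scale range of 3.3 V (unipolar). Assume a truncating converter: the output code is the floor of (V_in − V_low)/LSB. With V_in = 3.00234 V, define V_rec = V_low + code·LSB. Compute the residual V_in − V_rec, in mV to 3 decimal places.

0.436 mV

One LSB is 3.3 V / 2048 = 1.611 mV.
Scaled input = 1863.2704 LSBs, so code = 1863.
Reconstructed: 3.0019043 V.
V_in − V_rec = 0.000435703 V = 0.436 mV.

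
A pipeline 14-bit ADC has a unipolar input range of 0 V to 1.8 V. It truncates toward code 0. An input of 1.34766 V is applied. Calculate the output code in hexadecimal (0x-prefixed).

With 16384 levels over 1.8 V, one step is 109.86 µV.
Input sits at 12266.701 steps above V_low.
⌊·⌋(12266.701) = 12266.
In hexadecimal (0x-prefixed): 0x2FEA.

code 0x2FEA (decimal 12266)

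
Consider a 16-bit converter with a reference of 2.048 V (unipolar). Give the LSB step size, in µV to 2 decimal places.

Full-scale span = 2.048 V.
LSB = 2.048 / 2^16 = 2.048 / 65536 = 3.125e-05 V = 31.25 µV.

31.25 µV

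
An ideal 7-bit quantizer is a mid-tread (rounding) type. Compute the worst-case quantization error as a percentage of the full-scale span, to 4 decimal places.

0.3906 %

Rounding → worst-case error = ½ LSB = V_FS/2^8, so 100/256 = 0.390625 % of full scale.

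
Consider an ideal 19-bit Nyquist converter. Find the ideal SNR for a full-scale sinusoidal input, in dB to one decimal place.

SNR ≈ 6.02·N + 1.76 dB = 6.02·19 + 1.76 = 116.14 dB.

116.1 dB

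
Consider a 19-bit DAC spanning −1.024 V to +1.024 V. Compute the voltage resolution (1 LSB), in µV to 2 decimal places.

Full-scale span = 2.048 V.
LSB = 2.048 / 2^19 = 2.048 / 524288 = 3.90625e-06 V = 3.91 µV.

3.91 µV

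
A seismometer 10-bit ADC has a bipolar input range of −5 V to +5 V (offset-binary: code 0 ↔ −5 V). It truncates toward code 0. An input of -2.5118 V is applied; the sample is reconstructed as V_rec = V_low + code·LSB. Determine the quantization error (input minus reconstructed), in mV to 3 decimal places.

7.731 mV

Step size: 10 V ÷ 2^10 = 9.766 mV.
Scaled input = 254.7917 LSBs, so code = 254.
V_rec = (−5) + 254·0.00976562 = -2.5195312 V.
Difference: 0.00773125 V → 7.731 mV.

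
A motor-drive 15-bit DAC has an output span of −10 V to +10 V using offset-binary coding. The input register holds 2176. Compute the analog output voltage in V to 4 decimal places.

LSB = 20 V / 2^15 = 0.610 mV.
V_out = (−10) + 2176 × 0.000610352 V = -8.67188 V.

-8.6719 V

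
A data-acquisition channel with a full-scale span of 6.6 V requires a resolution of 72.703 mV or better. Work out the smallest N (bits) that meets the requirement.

Number of steps required ≥ 6.6 V / 72.703 mV = 90.78.
Need 2^N ≥ 90.78; 2^6 = 64, 2^7 = 128.
Minimum N = 7.

7 bits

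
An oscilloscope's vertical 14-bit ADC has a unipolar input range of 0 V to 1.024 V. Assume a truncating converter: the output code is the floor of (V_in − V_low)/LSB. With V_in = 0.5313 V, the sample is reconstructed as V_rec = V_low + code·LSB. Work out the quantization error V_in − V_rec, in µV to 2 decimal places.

LSB = 1.024/2^14 = 62.50 µV.
Scaled input = 8500.8000 LSBs, so code = 8500.
Reconstructed: 0.53125 V.
V_in − V_rec = 5e-05 V = 50.00 µV.

50.00 µV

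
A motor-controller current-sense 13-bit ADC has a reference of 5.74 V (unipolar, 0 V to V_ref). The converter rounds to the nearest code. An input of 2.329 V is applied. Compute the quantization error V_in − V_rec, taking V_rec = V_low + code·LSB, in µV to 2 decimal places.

Step size: 5.74 V ÷ 2^13 = 0.701 mV.
Scaled input = 3323.8969 LSBs, so code = 3324.
Reconstructed: 2.3290723 V.
V_in − V_rec = -7.22656e-05 V = -72.27 µV.

-72.27 µV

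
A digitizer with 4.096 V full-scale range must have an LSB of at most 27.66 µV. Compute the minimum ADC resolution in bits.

Number of steps required ≥ 4.096 V / 27.66 µV = 148083.88.
Need 2^N ≥ 148083.88; 2^17 = 131072, 2^18 = 262144.
Minimum N = 18.

18 bits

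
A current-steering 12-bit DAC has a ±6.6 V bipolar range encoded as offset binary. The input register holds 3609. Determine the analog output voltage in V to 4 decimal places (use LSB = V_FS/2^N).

5.0306 V

LSB = 13.2 V / 2^12 = 3.223 mV.
V_out = (−6.6) + 3609 × 0.00322266 V = 5.03057 V.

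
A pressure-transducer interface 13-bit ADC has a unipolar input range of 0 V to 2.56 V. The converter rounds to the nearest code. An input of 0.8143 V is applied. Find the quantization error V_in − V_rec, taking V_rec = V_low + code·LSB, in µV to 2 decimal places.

Step size: 2.56 V ÷ 2^13 = 312.50 µV.
(V_in − V_low)/LSB = (0.8143 − 0)/0.0003125 = 2605.7600 → code 2606 (round).
Reconstructed: 0.814375 V.
Error = 0.8143 − 0.814375 = -7.5e-05 V = -75.00 µV.

-75.00 µV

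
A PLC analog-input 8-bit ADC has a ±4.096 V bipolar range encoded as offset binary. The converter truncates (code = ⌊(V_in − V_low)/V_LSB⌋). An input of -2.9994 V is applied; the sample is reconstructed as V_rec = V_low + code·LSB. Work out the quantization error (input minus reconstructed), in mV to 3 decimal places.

One LSB is 8.192 V / 256 = 32.000 mV.
Scaled input = 34.2687 LSBs, so code = 34.
Reconstructed: -3.008 V.
Difference: 0.0086 V → 8.600 mV.

8.600 mV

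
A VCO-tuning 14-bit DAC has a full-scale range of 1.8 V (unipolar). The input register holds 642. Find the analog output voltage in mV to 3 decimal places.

70.532 mV

LSB = 1.8 V / 2^14 = 109.86 µV.
V_out = 0 + 642 × 0.000109863 V = 0.0705322 V.
= 70.532 mV.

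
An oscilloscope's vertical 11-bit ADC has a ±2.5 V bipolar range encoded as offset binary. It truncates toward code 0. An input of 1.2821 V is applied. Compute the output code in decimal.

code 1549

Full-scale span = 5 V; LSB = 5/2^11 = 2.441 mV.
(1.2821 − (−2.5)) / 0.00244141 = 1549.148 LSBs.
Floor → code 1549.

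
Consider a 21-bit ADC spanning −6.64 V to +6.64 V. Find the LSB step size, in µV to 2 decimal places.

Full-scale span = 13.28 V.
LSB = 13.28 / 2^21 = 13.28 / 2097152 = 6.3324e-06 V = 6.33 µV.

6.33 µV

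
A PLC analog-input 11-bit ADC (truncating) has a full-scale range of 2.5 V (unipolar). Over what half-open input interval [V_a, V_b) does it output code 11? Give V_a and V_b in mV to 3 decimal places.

[13.428 mV, 14.648 mV)

LSB = 2.5/2^11 = 1.221 mV.
V_a = V_low + 11·LSB = 0.0134277 V; V_b = V_low + 12·LSB = 0.0146484 V.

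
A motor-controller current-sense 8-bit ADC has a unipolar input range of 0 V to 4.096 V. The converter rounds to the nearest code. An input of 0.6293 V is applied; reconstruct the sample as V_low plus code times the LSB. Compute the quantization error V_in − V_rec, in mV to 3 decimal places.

5.300 mV

LSB = 4.096/2^8 = 16.000 mV.
Scaled input = 39.3312 LSBs, so code = 39.
Code 39 maps back to 0 + 39×0.016 V = 0.624 V.
Difference: 0.0053 V → 5.300 mV.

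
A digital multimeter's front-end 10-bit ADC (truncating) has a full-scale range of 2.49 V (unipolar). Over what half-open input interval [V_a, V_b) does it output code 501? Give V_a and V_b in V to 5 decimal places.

[1.21825 V, 1.22068 V)

LSB = 2.49/2^10 = 2.432 mV.
V_a = V_low + 501·LSB = 1.21825 V; V_b = V_low + 502·LSB = 1.22068 V.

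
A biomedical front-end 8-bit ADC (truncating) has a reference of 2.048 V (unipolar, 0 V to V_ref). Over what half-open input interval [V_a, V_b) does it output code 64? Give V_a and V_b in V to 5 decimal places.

LSB = 2.048/2^8 = 8.000 mV.
V_a = V_low + 64·LSB = 0.512 V; V_b = V_low + 65·LSB = 0.52 V.

[0.51200 V, 0.52000 V)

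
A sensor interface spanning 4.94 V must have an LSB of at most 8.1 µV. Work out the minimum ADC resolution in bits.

20 bits

Number of steps required ≥ 4.94 V / 8.1 µV = 609876.54.
Need 2^N ≥ 609876.54; 2^19 = 524288, 2^20 = 1048576.
Minimum N = 20.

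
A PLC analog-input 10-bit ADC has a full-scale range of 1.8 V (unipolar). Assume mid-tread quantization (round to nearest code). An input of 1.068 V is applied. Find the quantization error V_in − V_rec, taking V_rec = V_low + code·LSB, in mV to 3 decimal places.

LSB = 1.8/2^10 = 1.758 mV.
Scaled input = 607.5733 LSBs, so code = 608.
V_rec = 0 + 608·0.00175781 = 1.06875 V.
Difference: -0.00075 V → -0.750 mV.

-0.750 mV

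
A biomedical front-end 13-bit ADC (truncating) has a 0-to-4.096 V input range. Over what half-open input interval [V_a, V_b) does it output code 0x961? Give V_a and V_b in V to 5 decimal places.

[1.20050 V, 1.20100 V)

LSB = 4.096/2^13 = 0.500 mV.
Code 0x961 = 2401 decimal.
V_a = V_low + 2401·LSB = 1.2005 V; V_b = V_low + 2402·LSB = 1.201 V.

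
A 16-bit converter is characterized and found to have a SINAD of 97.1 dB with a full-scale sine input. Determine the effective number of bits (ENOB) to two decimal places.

ENOB = (SINAD − 1.76) / 6.02 = (97.1 − 1.76)/6.02 = 15.837.

15.84 bits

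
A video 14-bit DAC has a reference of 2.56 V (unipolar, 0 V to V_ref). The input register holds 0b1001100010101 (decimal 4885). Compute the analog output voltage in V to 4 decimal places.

LSB = 2.56 V / 2^14 = 156.25 µV.
Code 0b1001100010101 = 4885 decimal.
V_out = 0 + 4885 × 0.00015625 V = 0.763281 V.

0.7633 V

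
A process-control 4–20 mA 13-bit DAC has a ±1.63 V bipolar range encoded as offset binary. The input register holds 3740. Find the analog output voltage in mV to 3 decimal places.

-141.670 mV

LSB = 3.26 V / 2^13 = 397.95 µV.
V_out = (−1.63) + 3740 × 0.000397949 V = -0.14167 V.
= -141.670 mV.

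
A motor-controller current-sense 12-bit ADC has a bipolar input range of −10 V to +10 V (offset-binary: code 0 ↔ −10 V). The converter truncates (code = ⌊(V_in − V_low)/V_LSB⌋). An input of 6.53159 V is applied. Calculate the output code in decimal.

code 3385

With 4096 levels over 20 V, one step is 4.883 mV.
Input sits at 3385.670 steps above V_low.
Floor → code 3385.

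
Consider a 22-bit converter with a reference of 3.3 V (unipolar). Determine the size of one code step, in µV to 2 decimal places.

0.79 µV

Full-scale span = 3.3 V.
LSB = 3.3 / 2^22 = 3.3 / 4194304 = 7.86781e-07 V = 0.79 µV.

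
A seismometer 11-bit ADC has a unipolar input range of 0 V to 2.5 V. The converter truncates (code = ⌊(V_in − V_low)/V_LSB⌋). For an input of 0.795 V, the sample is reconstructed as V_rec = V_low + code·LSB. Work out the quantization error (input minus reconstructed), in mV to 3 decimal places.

0.322 mV

LSB = 2.5/2^11 = 1.221 mV.
(V_in − V_low)/LSB = (0.795 − 0)/0.0012207 = 651.2640 → code 651 (floor).
V_rec = 0 + 651·0.0012207 = 0.79467773 V.
Difference: 0.000322266 V → 0.322 mV.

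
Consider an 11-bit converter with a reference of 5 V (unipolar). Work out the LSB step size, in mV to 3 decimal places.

2.441 mV

Full-scale span = 5 V.
LSB = 5 / 2^11 = 5 / 2048 = 0.00244141 V = 2.441 mV.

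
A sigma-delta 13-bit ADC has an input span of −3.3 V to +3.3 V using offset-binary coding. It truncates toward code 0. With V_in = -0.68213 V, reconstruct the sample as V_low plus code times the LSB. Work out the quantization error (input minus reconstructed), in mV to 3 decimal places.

Step size: 6.6 V ÷ 2^13 = 0.806 mV.
(V_in − V_low)/LSB = (-0.68213 − (−3.3))/0.000805664 = 3249.3320 → code 3249 (floor).
V_rec = (−3.3) + 3249·0.000805664 = -0.68239746 V.
Error = -0.68213 − (−0.68239746) = 0.000267461 V = 0.267 mV.

0.267 mV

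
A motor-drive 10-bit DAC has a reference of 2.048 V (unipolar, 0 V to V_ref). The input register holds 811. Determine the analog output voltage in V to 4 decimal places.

LSB = 2.048 V / 2^10 = 2.000 mV.
V_out = 0 + 811 × 0.002 V = 1.622 V.

1.6220 V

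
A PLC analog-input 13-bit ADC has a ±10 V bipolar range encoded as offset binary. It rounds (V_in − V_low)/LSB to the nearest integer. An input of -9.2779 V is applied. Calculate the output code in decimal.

code 296

Full-scale span = 20 V; LSB = 20/2^13 = 2.441 mV.
(-9.2779 − (−10)) / 0.00244141 = 295.772 LSBs.
So the output code is 296.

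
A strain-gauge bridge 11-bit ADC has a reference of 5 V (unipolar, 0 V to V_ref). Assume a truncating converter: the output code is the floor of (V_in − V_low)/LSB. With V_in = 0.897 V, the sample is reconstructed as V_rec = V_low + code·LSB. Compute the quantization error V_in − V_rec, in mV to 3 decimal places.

1.004 mV

LSB = 5/2^11 = 2.441 mV.
(0.897 − 0)/0.00244141 = 367.4112; ⌊·⌋ gives code 367.
Reconstructed: 0.89599609 V.
Error = 0.897 − 0.89599609 = 0.00100391 V = 1.004 mV.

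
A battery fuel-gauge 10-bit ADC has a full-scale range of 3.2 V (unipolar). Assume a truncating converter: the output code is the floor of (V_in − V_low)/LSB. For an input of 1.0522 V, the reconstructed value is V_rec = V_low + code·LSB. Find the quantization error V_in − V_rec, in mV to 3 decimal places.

LSB = 3.2/2^10 = 3.125 mV.
(V_in − V_low)/LSB = (1.0522 − 0)/0.003125 = 336.7040 → code 336 (floor).
Code 336 maps back to 0 + 336×0.003125 V = 1.05 V.
V_in − V_rec = 0.0022 V = 2.200 mV.

2.200 mV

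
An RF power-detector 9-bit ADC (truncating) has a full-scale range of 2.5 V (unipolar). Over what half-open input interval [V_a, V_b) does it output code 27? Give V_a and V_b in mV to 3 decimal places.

LSB = 2.5/2^9 = 4.883 mV.
V_a = V_low + 27·LSB = 0.131836 V; V_b = V_low + 28·LSB = 0.136719 V.

[131.836 mV, 136.719 mV)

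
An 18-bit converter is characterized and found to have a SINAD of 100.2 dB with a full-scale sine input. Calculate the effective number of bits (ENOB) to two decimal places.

16.35 bits

ENOB = (SINAD − 1.76) / 6.02 = (100.2 − 1.76)/6.02 = 16.352.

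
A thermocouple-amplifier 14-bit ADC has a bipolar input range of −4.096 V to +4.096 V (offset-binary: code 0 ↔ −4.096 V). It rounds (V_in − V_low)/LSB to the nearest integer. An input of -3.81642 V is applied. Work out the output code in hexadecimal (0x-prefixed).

Full-scale span = 8.192 V; LSB = 8.192/2^14 = 0.500 mV.
(-3.81642 − (−4.096)) / 0.0005 = 559.160 LSBs.
So the output code is 559.
In hexadecimal (0x-prefixed): 0x22F.

code 0x22F (decimal 559)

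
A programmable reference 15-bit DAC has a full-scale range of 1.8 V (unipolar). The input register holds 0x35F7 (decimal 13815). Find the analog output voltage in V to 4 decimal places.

0.7589 V

LSB = 1.8 V / 2^15 = 54.93 µV.
Code 0x35F7 = 13815 decimal.
V_out = 0 + 13815 × 5.49316e-05 V = 0.758881 V.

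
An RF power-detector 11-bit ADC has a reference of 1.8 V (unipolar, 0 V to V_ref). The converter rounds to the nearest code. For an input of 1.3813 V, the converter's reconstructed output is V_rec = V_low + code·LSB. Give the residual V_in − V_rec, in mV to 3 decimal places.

LSB = 1.8/2^11 = 0.879 mV.
(V_in − V_low)/LSB = (1.3813 − 0)/0.000878906 = 1571.6124 → code 1572 (round).
Code 1572 maps back to 0 + 1572×0.000878906 V = 1.3816406 V.
V_in − V_rec = -0.000340625 V = -0.341 mV.

-0.341 mV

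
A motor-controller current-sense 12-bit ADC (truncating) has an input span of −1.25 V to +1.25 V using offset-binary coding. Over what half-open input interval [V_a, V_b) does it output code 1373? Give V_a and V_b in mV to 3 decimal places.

LSB = 2.5/2^12 = 0.610 mV.
V_a = V_low + 1373·LSB = -0.411987 V; V_b = V_low + 1374·LSB = -0.411377 V.

[-411.987 mV, -411.377 mV)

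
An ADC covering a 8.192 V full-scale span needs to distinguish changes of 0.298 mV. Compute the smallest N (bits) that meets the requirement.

Number of steps required ≥ 8.192 V / 0.298 mV = 27489.93.
Need 2^N ≥ 27489.93; 2^14 = 16384, 2^15 = 32768.
Minimum N = 15.

15 bits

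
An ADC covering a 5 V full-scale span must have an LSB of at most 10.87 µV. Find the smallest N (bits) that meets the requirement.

Number of steps required ≥ 5 V / 10.87 µV = 459981.60.
Need 2^N ≥ 459981.60; 2^18 = 262144, 2^19 = 524288.
Minimum N = 19.

19 bits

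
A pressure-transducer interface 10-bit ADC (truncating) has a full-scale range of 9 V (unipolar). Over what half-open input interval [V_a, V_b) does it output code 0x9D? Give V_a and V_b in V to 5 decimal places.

[1.37988 V, 1.38867 V)

LSB = 9/2^10 = 8.789 mV.
Code 0x9D = 157 decimal.
V_a = V_low + 157·LSB = 1.37988 V; V_b = V_low + 158·LSB = 1.38867 V.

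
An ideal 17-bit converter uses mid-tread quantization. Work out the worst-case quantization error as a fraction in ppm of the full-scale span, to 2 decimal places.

3.81 ppm

Rounding → worst-case error = ½ LSB = V_FS/2^18, so 1e+06/262144 = 3.8147 ppm of full scale.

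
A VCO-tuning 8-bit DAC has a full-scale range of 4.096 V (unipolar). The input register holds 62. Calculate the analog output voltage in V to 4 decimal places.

LSB = 4.096 V / 2^8 = 16.000 mV.
V_out = 0 + 62 × 0.016 V = 0.992 V.

0.9920 V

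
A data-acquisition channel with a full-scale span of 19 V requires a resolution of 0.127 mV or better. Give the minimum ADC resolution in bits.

Number of steps required ≥ 19 V / 0.127 mV = 149606.30.
Need 2^N ≥ 149606.30; 2^17 = 131072, 2^18 = 262144.
Minimum N = 18.

18 bits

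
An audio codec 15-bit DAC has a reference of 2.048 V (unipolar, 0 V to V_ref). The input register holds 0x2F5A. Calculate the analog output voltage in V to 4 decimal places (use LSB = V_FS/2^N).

LSB = 2.048 V / 2^15 = 62.50 µV.
Code 0x2F5A = 12122 decimal.
V_out = 0 + 12122 × 6.25e-05 V = 0.757625 V.

0.7576 V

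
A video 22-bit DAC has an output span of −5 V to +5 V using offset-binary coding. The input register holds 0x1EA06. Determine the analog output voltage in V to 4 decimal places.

-4.7009 V

LSB = 10 V / 2^22 = 2.38 µV.
Code 0x1EA06 = 125446 decimal.
V_out = (−5) + 125446 × 2.38419e-06 V = -4.70091 V.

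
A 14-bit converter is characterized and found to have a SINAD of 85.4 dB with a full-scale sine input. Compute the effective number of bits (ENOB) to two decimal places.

13.89 bits

ENOB = (SINAD − 1.76) / 6.02 = (85.4 − 1.76)/6.02 = 13.894.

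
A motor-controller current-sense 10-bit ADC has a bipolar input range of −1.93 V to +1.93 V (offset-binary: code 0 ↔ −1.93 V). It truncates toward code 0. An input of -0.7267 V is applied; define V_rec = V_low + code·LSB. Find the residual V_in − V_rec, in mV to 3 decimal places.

0.820 mV

One LSB is 3.86 V / 1024 = 3.770 mV.
(-0.7267 − (−1.93))/0.00376953 = 319.2174; ⌊·⌋ gives code 319.
V_rec = (−1.93) + 319·0.00376953 = -0.72751953 V.
Error = -0.7267 − (−0.72751953) = 0.000819531 V = 0.820 mV.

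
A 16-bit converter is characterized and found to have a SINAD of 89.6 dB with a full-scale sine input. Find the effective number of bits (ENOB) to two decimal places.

ENOB = (SINAD − 1.76) / 6.02 = (89.6 − 1.76)/6.02 = 14.591.

14.59 bits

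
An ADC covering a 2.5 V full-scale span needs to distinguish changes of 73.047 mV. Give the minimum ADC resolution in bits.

Number of steps required ≥ 2.5 V / 73.047 mV = 34.22.
Need 2^N ≥ 34.22; 2^5 = 32, 2^6 = 64.
Minimum N = 6.

6 bits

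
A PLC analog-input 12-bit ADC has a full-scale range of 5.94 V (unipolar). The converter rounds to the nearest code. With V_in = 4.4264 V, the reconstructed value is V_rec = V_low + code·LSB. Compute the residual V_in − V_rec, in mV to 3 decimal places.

0.404 mV

One LSB is 5.94 V / 4096 = 1.450 mV.
(V_in − V_low)/LSB = (4.4264 − 0)/0.0014502 = 3052.2785 → code 3052 (round).
Reconstructed: 4.4259961 V.
Error = 4.4264 − 4.4259961 = 0.000403906 V = 0.404 mV.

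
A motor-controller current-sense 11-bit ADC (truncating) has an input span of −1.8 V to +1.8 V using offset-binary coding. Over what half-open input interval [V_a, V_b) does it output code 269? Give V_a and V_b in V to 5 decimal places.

[-1.32715 V, -1.32539 V)

LSB = 3.6/2^11 = 1.758 mV.
V_a = V_low + 269·LSB = -1.32715 V; V_b = V_low + 270·LSB = -1.32539 V.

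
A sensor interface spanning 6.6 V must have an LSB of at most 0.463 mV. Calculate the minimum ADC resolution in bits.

14 bits

Number of steps required ≥ 6.6 V / 0.463 mV = 14254.86.
Need 2^N ≥ 14254.86; 2^13 = 8192, 2^14 = 16384.
Minimum N = 14.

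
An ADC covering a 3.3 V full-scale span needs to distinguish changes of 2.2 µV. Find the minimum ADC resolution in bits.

Number of steps required ≥ 3.3 V / 2.2 µV = 1500000.00.
Need 2^N ≥ 1500000.00; 2^20 = 1048576, 2^21 = 2097152.
Minimum N = 21.

21 bits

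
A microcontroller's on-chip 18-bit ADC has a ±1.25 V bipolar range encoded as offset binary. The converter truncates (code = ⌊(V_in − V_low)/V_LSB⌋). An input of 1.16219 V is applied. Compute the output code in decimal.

Full-scale span = 2.5 V; LSB = 2.5/2^18 = 9.54 µV.
(V_in − V_low)/LSB = (1.16219 − (−1.25)) / 9.53674e-06 = 252936.454.
⌊·⌋(252936.454) = 252936.

code 252936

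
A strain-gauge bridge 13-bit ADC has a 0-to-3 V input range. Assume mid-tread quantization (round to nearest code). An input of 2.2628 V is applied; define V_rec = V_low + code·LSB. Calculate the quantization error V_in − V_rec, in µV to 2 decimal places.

-17.38 µV

One LSB is 3 V / 8192 = 366.21 µV.
(V_in − V_low)/LSB = (2.2628 − 0)/0.000366211 = 6178.9525 → code 6179 (round).
Reconstructed: 2.2628174 V.
Error = 2.2628 − 2.2628174 = -1.73828e-05 V = -17.38 µV.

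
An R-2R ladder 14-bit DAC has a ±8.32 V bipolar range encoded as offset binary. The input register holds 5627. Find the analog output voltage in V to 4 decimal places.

-2.6051 V

LSB = 16.64 V / 2^14 = 1.016 mV.
V_out = (−8.32) + 5627 × 0.00101563 V = -2.60508 V.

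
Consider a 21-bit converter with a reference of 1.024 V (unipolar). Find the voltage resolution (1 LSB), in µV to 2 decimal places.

Full-scale span = 1.024 V.
LSB = 1.024 / 2^21 = 1.024 / 2097152 = 4.88281e-07 V = 0.49 µV.

0.49 µV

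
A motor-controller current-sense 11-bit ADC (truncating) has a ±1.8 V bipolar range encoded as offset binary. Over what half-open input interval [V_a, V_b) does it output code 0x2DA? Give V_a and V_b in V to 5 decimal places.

LSB = 3.6/2^11 = 1.758 mV.
Code 0x2DA = 730 decimal.
V_a = V_low + 730·LSB = -0.516797 V; V_b = V_low + 731·LSB = -0.515039 V.

[-0.51680 V, -0.51504 V)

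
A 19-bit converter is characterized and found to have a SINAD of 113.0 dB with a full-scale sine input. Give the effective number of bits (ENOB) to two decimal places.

ENOB = (SINAD − 1.76) / 6.02 = (113.0 − 1.76)/6.02 = 18.478.

18.48 bits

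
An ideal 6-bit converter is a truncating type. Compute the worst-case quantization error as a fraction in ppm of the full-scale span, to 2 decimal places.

Truncating → worst-case error = 1 LSB = V_FS/2^6, so 1e+06/64 = 15625 ppm of full scale.

15625.00 ppm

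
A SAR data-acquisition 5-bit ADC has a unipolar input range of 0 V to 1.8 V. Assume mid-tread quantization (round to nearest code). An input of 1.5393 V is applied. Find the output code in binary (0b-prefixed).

code 0b11011 (decimal 27)

Full-scale span = 1.8 V; LSB = 1.8/2^5 = 56.250 mV.
Input sits at 27.365 steps above V_low.
So the output code is 27.
In binary (0b-prefixed): 0b11011.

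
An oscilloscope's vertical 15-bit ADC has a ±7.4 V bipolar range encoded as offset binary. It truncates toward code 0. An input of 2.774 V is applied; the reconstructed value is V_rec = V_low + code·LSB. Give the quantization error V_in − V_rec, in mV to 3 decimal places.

0.355 mV

One LSB is 14.8 V / 32768 = 451.66 µV.
(2.774 − (−7.4))/0.00045166 = 22525.7859; ⌊·⌋ gives code 22525.
Code 22525 maps back to (−7.4) + 22525×0.00045166 V = 2.773645 V.
V_in − V_rec = 0.00035498 V = 0.355 mV.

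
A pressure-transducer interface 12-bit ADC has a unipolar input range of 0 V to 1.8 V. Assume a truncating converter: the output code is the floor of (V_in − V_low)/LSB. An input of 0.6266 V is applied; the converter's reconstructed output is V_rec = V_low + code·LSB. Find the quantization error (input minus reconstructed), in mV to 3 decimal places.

0.379 mV

LSB = 1.8/2^12 = 439.45 µV.
(0.6266 − 0)/0.000439453 = 1425.8631; ⌊·⌋ gives code 1425.
V_rec = 0 + 1425·0.000439453 = 0.6262207 V.
Error = 0.6266 − 0.6262207 = 0.000379297 V = 0.379 mV.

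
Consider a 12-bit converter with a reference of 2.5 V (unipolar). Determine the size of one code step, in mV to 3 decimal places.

Full-scale span = 2.5 V.
LSB = 2.5 / 2^12 = 2.5 / 4096 = 0.000610352 V = 0.610 mV.

0.610 mV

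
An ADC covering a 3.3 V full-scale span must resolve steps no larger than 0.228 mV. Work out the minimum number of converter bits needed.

14 bits

Number of steps required ≥ 3.3 V / 0.228 mV = 14473.68.
Need 2^N ≥ 14473.68; 2^13 = 8192, 2^14 = 16384.
Minimum N = 14.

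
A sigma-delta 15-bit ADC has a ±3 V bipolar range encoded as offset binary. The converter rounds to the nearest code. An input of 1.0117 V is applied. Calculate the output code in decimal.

With 32768 levels over 6 V, one step is 183.11 µV.
(V_in − V_low)/LSB = (1.0117 − (−3)) / 0.000183105 = 21909.231.
Round → code 21909.

code 21909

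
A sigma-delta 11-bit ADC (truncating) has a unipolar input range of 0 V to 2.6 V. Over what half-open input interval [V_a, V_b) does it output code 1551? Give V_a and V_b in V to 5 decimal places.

[1.96904 V, 1.97031 V)

LSB = 2.6/2^11 = 1.270 mV.
V_a = V_low + 1551·LSB = 1.96904 V; V_b = V_low + 1552·LSB = 1.97031 V.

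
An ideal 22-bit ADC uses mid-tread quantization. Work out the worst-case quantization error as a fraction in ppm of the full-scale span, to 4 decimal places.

0.1192 ppm

Rounding → worst-case error = ½ LSB = V_FS/2^23, so 1e+06/8388608 = 0.119209 ppm of full scale.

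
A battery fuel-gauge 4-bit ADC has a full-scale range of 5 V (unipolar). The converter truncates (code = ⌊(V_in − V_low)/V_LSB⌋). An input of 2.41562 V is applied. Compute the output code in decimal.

code 7

With 16 levels over 5 V, one step is 312.500 mV.
(2.41562 − 0) / 0.3125 = 7.730 LSBs.
⌊·⌋(7.730) = 7.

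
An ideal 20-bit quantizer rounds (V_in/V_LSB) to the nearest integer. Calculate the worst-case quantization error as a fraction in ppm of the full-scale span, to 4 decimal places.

Rounding → worst-case error = ½ LSB = V_FS/2^21, so 1e+06/2097152 = 0.476837 ppm of full scale.

0.4768 ppm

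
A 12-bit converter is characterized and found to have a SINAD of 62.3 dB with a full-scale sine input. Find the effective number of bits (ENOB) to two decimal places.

10.06 bits

ENOB = (SINAD − 1.76) / 6.02 = (62.3 − 1.76)/6.02 = 10.056.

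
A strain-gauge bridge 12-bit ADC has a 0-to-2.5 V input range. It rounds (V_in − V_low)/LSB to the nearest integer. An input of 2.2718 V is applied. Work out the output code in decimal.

LSB = 2.5 V / 4096 = 0.610 mV.
(2.2718 − 0) / 0.000610352 = 3722.117 LSBs.
So the output code is 3722.

code 3722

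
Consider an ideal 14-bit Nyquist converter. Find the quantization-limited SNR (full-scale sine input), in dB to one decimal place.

SNR ≈ 6.02·N + 1.76 dB = 6.02·14 + 1.76 = 86.04 dB.

86.0 dB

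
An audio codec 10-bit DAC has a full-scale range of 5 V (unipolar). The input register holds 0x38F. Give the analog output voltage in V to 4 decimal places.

4.4482 V

LSB = 5 V / 2^10 = 4.883 mV.
Code 0x38F = 911 decimal.
V_out = 0 + 911 × 0.00488281 V = 4.44824 V.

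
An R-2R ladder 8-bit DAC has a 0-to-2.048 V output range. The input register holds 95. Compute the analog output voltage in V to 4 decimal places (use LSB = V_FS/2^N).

LSB = 2.048 V / 2^8 = 8.000 mV.
V_out = 0 + 95 × 0.008 V = 0.76 V.

0.7600 V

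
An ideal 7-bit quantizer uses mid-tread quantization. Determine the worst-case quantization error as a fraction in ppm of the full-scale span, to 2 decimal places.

Rounding → worst-case error = ½ LSB = V_FS/2^8, so 1e+06/256 = 3906.25 ppm of full scale.

3906.25 ppm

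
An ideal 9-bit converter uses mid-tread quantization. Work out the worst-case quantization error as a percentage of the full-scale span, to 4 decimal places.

0.0977 %

Rounding → worst-case error = ½ LSB = V_FS/2^10, so 100/1024 = 0.0976562 % of full scale.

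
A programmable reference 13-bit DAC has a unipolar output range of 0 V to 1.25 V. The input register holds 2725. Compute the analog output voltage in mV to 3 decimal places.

415.802 mV

LSB = 1.25 V / 2^13 = 152.59 µV.
V_out = 0 + 2725 × 0.000152588 V = 0.415802 V.
= 415.802 mV.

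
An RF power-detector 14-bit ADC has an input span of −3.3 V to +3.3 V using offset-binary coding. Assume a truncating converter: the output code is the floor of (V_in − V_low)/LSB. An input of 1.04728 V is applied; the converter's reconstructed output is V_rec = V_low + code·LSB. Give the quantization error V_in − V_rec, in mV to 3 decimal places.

0.320 mV

LSB = 6.6/2^14 = 402.83 µV.
Scaled input = 10791.7933 LSBs, so code = 10791.
Reconstructed: 1.0469604 V.
V_in − V_rec = 0.000319551 V = 0.320 mV.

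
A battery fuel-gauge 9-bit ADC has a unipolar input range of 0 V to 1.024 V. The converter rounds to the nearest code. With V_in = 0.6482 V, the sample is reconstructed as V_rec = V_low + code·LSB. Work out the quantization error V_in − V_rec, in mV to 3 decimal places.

One LSB is 1.024 V / 512 = 2.000 mV.
(0.6482 − 0)/0.002 = 324.1000; round gives code 324.
V_rec = 0 + 324·0.002 = 0.648 V.
Error = 0.6482 − 0.648 = 0.0002 V = 0.200 mV.

0.200 mV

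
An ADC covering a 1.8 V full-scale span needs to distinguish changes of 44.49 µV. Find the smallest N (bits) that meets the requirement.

Number of steps required ≥ 1.8 V / 44.49 µV = 40458.53.
Need 2^N ≥ 40458.53; 2^15 = 32768, 2^16 = 65536.
Minimum N = 16.

16 bits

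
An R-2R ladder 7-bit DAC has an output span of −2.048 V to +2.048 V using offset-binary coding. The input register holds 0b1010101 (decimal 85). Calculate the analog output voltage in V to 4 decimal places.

0.6720 V

LSB = 4.096 V / 2^7 = 32.000 mV.
Code 0b1010101 = 85 decimal.
V_out = (−2.048) + 85 × 0.032 V = 0.672 V.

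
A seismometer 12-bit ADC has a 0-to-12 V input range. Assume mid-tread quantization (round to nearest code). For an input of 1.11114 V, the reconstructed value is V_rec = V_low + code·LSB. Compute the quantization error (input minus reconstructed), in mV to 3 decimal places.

0.788 mV

Step size: 12 V ÷ 2^12 = 2.930 mV.
Scaled input = 379.2691 LSBs, so code = 379.
Code 379 maps back to 0 + 379×0.00292969 V = 1.1103516 V.
V_in − V_rec = 0.000788437 V = 0.788 mV.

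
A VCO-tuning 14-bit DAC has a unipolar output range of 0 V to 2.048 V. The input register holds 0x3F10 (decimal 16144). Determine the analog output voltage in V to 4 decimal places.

2.0180 V

LSB = 2.048 V / 2^14 = 125.00 µV.
Code 0x3F10 = 16144 decimal.
V_out = 0 + 16144 × 0.000125 V = 2.018 V.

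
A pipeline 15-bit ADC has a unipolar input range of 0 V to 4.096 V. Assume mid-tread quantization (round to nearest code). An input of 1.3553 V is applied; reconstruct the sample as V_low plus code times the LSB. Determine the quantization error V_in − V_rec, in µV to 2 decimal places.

50.00 µV

Step size: 4.096 V ÷ 2^15 = 125.00 µV.
Scaled input = 10842.4000 LSBs, so code = 10842.
Reconstructed: 1.35525 V.
V_in − V_rec = 5e-05 V = 50.00 µV.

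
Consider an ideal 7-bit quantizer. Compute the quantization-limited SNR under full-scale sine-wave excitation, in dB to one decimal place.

SNR ≈ 6.02·N + 1.76 dB = 6.02·7 + 1.76 = 43.90 dB.

43.9 dB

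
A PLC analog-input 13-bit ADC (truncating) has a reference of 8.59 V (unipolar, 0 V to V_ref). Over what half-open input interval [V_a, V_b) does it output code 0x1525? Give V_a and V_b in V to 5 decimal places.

LSB = 8.59/2^13 = 1.049 mV.
Code 0x1525 = 5413 decimal.
V_a = V_low + 5413·LSB = 5.67599 V; V_b = V_low + 5414·LSB = 5.67703 V.

[5.67599 V, 5.67703 V)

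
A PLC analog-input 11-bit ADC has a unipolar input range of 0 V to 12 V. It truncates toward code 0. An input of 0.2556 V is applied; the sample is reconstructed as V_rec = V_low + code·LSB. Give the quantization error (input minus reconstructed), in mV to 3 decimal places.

One LSB is 12 V / 2048 = 5.859 mV.
(V_in − V_low)/LSB = (0.2556 − 0)/0.00585938 = 43.6224 → code 43 (floor).
V_rec = 0 + 43·0.00585938 = 0.25195312 V.
Difference: 0.00364687 V → 3.647 mV.

3.647 mV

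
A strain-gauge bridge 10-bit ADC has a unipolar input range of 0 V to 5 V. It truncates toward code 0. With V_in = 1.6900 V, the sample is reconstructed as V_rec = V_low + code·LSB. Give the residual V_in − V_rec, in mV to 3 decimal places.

0.547 mV

LSB = 5/2^10 = 4.883 mV.
Scaled input = 346.1120 LSBs, so code = 346.
Reconstructed: 1.6894531 V.
Difference: 0.000546875 V → 0.547 mV.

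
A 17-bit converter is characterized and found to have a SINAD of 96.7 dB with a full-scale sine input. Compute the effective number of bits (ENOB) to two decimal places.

ENOB = (SINAD − 1.76) / 6.02 = (96.7 − 1.76)/6.02 = 15.771.

15.77 bits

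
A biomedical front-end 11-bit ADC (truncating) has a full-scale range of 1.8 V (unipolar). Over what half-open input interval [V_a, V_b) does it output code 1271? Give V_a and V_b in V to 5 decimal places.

LSB = 1.8/2^11 = 0.879 mV.
V_a = V_low + 1271·LSB = 1.11709 V; V_b = V_low + 1272·LSB = 1.11797 V.

[1.11709 V, 1.11797 V)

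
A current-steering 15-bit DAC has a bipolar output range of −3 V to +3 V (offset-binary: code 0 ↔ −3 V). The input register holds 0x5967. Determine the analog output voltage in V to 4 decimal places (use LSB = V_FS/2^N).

LSB = 6 V / 2^15 = 183.11 µV.
Code 0x5967 = 22887 decimal.
V_out = (−3) + 22887 × 0.000183105 V = 1.19073 V.

1.1907 V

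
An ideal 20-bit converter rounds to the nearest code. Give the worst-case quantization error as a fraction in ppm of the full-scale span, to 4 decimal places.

0.4768 ppm

Rounding → worst-case error = ½ LSB = V_FS/2^21, so 1e+06/2097152 = 0.476837 ppm of full scale.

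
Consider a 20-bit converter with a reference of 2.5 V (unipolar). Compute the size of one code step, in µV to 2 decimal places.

2.38 µV

Full-scale span = 2.5 V.
LSB = 2.5 / 2^20 = 2.5 / 1048576 = 2.38419e-06 V = 2.38 µV.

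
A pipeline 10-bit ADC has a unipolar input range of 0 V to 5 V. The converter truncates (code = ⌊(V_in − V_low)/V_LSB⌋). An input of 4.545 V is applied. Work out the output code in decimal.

code 930

With 1024 levels over 5 V, one step is 4.883 mV.
(4.545 − 0) / 0.00488281 = 930.816 LSBs.
Floor → code 930.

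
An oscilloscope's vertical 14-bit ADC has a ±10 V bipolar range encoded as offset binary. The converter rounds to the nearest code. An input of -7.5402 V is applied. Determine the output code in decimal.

code 2015

LSB = 20 V / 16384 = 1.221 mV.
(-7.5402 − (−10)) / 0.0012207 = 2015.068 LSBs.
Round → code 2015.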